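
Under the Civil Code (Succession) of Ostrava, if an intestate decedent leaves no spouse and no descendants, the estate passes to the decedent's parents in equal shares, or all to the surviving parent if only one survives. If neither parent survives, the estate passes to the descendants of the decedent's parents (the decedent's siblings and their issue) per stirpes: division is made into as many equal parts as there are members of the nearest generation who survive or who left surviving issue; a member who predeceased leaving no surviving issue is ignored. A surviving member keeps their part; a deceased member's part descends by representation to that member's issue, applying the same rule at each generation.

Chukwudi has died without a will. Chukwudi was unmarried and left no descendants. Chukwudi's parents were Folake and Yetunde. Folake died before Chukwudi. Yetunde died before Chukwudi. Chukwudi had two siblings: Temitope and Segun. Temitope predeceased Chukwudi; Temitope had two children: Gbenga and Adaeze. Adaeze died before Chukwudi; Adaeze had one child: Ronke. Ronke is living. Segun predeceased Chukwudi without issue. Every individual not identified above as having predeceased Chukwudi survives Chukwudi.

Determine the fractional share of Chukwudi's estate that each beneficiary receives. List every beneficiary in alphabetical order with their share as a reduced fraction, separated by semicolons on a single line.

Neither parent survives and there are no descendants, so the estate passes to Chukwudi's siblings and their issue per stirpes.
Segun left no surviving issue, so that branch lapses and is disregarded.
Temitope's line is the sole branch at this level, so the full 1 passes to Temitope's issue by representation.
The estate is divided into 2 equal shares of 1/2 among Gbenga, Adaeze.
Gbenga is living and takes 1/2.
Adaeze predeceased; the 1/2 allotted to Adaeze's branch passes to Adaeze's issue by representation.
Ronke is the sole taker at this level and receives the full 1/2.

Gbenga 1/2; Ronke 1/2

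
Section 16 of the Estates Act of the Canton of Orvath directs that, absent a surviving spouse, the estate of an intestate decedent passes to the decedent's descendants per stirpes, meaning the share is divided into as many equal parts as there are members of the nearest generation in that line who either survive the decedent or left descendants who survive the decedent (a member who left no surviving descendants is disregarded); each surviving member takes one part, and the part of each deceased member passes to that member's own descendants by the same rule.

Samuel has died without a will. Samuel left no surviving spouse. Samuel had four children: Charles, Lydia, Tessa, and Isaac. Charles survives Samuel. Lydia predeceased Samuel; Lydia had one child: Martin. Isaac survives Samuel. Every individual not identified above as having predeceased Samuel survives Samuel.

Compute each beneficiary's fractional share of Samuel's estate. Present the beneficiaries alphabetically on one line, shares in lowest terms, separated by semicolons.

There is no surviving spouse, so the entire estate passes to Samuel's descendants per stirpes.
The estate is divided into 4 equal shares of 1/4 among Charles, Lydia, Tessa, Isaac.
Charles is living and takes 1/4.
Lydia predeceased; the 1/4 allotted to Lydia's branch passes to Lydia's issue by representation.
Martin is the sole taker at this level and receives the full 1/4.
Tessa is living and takes 1/4.
Isaac is living and takes 1/4.

Charles 1/4; Isaac 1/4; Martin 1/4; Tessa 1/4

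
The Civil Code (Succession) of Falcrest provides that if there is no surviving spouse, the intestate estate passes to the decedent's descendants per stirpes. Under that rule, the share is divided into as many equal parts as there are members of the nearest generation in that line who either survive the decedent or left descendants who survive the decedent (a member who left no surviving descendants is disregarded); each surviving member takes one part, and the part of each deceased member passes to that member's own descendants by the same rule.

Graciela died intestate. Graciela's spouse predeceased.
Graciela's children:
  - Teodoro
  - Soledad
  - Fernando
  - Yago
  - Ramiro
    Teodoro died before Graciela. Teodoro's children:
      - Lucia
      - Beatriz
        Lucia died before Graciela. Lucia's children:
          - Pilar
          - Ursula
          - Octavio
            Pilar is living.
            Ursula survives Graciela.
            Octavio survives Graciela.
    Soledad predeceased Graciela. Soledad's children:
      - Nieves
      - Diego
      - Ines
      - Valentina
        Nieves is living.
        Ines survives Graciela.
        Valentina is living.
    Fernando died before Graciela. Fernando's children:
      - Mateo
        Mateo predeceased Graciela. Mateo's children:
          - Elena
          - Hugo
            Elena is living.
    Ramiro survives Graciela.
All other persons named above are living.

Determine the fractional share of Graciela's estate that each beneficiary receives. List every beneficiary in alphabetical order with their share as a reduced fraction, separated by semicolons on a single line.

Beatriz 1/10; Diego 1/20; Elena 1/10; Hugo 1/10; Ines 1/20; Nieves 1/20; Octavio 1/30; Pilar 1/30; Ramiro 1/5; Ursula 1/30; Valentina 1/20; Yago 1/5

There is no surviving spouse, so the entire estate passes to Graciela's descendants per stirpes.
The estate is divided into 5 equal shares of 1/5 among Teodoro, Soledad, Fernando, Yago, Ramiro.
Teodoro predeceased; the 1/5 allotted to Teodoro's branch passes to Teodoro's issue by representation.
The 1/5 is divided into 2 equal shares of 1/10 among Lucia, Beatriz.
Lucia predeceased; the 1/10 allotted to Lucia's branch passes to Lucia's issue by representation.
The 1/10 is divided into 3 equal shares of 1/30 among Pilar, Ursula, Octavio.
Pilar is living and takes 1/30.
Ursula is living and takes 1/30.
Octavio is living and takes 1/30.
Beatriz is living and takes 1/10.
Soledad predeceased; the 1/5 allotted to Soledad's branch passes to Soledad's issue by representation.
The 1/5 is divided into 4 equal shares of 1/20 among Nieves, Diego, Ines, Valentina.
Nieves is living and takes 1/20.
Diego is living and takes 1/20.
Ines is living and takes 1/20.
Valentina is living and takes 1/20.
Fernando predeceased; the 1/5 allotted to Fernando's branch passes to Fernando's issue by representation.
Mateo's line is the sole branch at this level, so the full 1/5 passes to Mateo's issue by representation.
The 1/5 is divided into 2 equal shares of 1/10 among Elena, Hugo.
Elena is living and takes 1/10.
Hugo is living and takes 1/10.
Yago is living and takes 1/5.
Ramiro is living and takes 1/5.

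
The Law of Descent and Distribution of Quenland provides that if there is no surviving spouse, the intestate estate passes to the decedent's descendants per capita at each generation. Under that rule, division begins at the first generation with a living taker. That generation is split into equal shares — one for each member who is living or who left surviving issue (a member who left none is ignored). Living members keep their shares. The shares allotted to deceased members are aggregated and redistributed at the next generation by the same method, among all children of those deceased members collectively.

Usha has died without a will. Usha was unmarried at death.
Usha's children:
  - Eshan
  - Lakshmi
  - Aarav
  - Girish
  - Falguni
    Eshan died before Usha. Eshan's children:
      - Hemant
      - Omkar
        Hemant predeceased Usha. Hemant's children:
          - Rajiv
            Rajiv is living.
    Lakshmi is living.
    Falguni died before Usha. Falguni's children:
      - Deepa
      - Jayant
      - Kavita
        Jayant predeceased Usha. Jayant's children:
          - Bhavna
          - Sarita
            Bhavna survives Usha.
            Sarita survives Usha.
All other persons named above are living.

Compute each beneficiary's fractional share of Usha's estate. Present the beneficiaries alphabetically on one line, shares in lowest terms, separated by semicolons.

There is no surviving spouse, so the entire estate passes to Usha's descendants per capita at each generation.
At generation 1 (Eshan, Lakshmi, Aarav, Girish, Falguni) there are 5 shares of (1)/5 = 1/5 each.
Living: Lakshmi, Aarav, and Girish — each takes 1/5.
Deceased: Eshan and Falguni. Their combined 2/5 is pooled and carried to generation 2.
At generation 2 (Hemant, Omkar, Deepa, Jayant, Kavita) there are 5 shares of (2/5)/5 = 2/25 each.
Living: Omkar, Deepa, and Kavita — each takes 2/25.
Deceased: Hemant and Jayant. Their combined 4/25 is pooled and carried to generation 3.
At generation 3 (Rajiv, Bhavna, Sarita) there are 3 shares of (4/25)/3 = 4/75 each.
Living: Rajiv, Bhavna, and Sarita — each takes 4/75.

Aarav 1/5; Bhavna 4/75; Deepa 2/25; Girish 1/5; Kavita 2/25; Lakshmi 1/5; Omkar 2/25; Rajiv 4/75; Sarita 4/75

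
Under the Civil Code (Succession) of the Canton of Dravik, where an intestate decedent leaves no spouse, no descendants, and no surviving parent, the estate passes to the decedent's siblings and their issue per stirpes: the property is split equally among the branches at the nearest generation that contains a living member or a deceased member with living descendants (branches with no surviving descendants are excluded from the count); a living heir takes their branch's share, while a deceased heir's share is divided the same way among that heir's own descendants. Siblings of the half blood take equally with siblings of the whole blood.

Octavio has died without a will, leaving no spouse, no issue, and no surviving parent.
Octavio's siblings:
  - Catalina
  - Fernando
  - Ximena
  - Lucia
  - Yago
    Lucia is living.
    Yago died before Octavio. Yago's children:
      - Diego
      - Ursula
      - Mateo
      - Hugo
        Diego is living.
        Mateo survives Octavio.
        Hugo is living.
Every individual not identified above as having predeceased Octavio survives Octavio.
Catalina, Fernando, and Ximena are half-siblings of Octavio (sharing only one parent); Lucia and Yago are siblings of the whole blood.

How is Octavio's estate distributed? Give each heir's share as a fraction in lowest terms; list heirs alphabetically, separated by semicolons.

Catalina 1/5; Diego 1/20; Fernando 1/5; Hugo 1/20; Lucia 1/5; Mateo 1/20; Ursula 1/20; Ximena 1/5

No spouse, descendants, or parent survives, so the estate passes to Octavio's siblings per stirpes.
Half-blood and whole-blood siblings take equally under the stated rule.
The estate is divided into 5 equal shares of 1/5 among Catalina, Fernando, Ximena, Lucia, Yago.
Catalina is living and takes 1/5.
Fernando is living and takes 1/5.
Ximena is living and takes 1/5.
Lucia is living and takes 1/5.
Yago predeceased; the 1/5 allotted to Yago's branch passes to Yago's issue by representation.
The 1/5 is divided into 4 equal shares of 1/20 among Diego, Ursula, Mateo, Hugo.
Diego is living and takes 1/20.
Ursula is living and takes 1/20.
Mateo is living and takes 1/20.
Hugo is living and takes 1/20.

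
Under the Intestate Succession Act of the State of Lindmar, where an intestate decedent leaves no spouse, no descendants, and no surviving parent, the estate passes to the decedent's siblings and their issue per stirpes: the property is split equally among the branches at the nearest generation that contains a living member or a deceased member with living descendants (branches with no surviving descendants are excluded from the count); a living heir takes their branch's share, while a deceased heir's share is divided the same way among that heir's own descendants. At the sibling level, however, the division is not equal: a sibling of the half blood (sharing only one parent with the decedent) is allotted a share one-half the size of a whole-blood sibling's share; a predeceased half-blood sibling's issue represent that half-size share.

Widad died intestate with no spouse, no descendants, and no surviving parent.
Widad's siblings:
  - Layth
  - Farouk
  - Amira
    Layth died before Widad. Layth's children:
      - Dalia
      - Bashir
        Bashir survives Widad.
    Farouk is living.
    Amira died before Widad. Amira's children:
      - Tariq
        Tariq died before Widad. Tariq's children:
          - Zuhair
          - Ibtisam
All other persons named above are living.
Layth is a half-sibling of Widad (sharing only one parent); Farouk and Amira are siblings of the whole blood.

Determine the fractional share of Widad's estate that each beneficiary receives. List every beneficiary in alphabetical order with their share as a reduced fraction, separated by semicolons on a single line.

No spouse, descendants, or parent survives, so the estate passes to Widad's siblings per stirpes.
Half-blood siblings count for one-half the weight of whole-blood siblings at the initial division.
Dividing 1 in proportion to weights (total weight 5/2): Layth (weight 1/2) → 1/5; Farouk (weight 1) → 2/5; Amira (weight 1) → 2/5.
Layth predeceased; the 1/5 allotted to Layth's branch passes to Layth's issue by representation.
The 1/5 is divided into 2 equal shares of 1/10 among Dalia, Bashir.
Dalia is living and takes 1/10.
Bashir is living and takes 1/10.
Farouk is living and takes 2/5.
Amira predeceased; the 2/5 allotted to Amira's branch passes to Amira's issue by representation.
Tariq's line is the sole branch at this level, so the full 2/5 passes to Tariq's issue by representation.
The 2/5 is divided into 2 equal shares of 1/5 among Zuhair, Ibtisam.
Zuhair is living and takes 1/5.
Ibtisam is living and takes 1/5.

Bashir 1/10; Dalia 1/10; Farouk 2/5; Ibtisam 1/5; Zuhair 1/5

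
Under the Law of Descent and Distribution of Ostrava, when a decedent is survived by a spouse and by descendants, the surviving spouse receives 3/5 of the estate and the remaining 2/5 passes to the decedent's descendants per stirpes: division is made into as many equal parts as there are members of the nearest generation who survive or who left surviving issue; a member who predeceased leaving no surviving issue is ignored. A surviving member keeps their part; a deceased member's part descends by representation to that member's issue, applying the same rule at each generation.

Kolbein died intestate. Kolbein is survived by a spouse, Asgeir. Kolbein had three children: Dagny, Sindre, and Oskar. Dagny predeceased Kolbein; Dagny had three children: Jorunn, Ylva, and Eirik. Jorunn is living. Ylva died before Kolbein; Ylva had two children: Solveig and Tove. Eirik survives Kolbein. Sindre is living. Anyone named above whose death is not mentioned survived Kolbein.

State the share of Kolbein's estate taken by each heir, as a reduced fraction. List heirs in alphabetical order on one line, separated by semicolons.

Asgeir 3/5; Eirik 2/45; Jorunn 2/45; Oskar 2/15; Sindre 2/15; Solveig 1/45; Tove 1/45

Asgeir, as surviving spouse, takes 3/5.
The remaining 2/5 passes to Kolbein's descendants per stirpes.
The 2/5 is divided into 3 equal shares of 2/15 among Dagny, Sindre, Oskar.
Dagny predeceased; the 2/15 allotted to Dagny's branch passes to Dagny's issue by representation.
The 2/15 is divided into 3 equal shares of 2/45 among Jorunn, Ylva, Eirik.
Jorunn is living and takes 2/45.
Ylva predeceased; the 2/45 allotted to Ylva's branch passes to Ylva's issue by representation.
The 2/45 is divided into 2 equal shares of 1/45 among Solveig, Tove.
Solveig is living and takes 1/45.
Tove is living and takes 1/45.
Eirik is living and takes 2/45.
Sindre is living and takes 2/15.
Oskar is living and takes 2/15.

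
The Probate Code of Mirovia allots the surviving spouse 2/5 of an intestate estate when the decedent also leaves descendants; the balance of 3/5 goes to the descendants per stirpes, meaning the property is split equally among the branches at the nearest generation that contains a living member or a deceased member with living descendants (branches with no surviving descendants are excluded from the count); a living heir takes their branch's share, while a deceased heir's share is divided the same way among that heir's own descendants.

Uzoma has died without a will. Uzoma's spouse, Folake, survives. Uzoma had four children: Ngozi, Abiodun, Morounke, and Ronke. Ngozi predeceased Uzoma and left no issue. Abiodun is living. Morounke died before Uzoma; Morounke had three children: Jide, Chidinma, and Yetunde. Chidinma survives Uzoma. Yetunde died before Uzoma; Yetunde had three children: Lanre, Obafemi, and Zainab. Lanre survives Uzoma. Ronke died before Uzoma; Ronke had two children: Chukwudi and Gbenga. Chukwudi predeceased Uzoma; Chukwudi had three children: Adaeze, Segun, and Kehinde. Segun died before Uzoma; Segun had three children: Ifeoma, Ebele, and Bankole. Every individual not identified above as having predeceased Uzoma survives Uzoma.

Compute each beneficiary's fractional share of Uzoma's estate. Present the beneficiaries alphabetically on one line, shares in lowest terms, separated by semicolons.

Folake, as surviving spouse, takes 2/5.
The remaining 3/5 passes to Uzoma's descendants per stirpes.
Ngozi left no surviving issue, so that branch lapses and is disregarded.
The 3/5 is divided into 3 equal shares of 1/5 among Abiodun, Morounke, Ronke.
Abiodun is living and takes 1/5.
Morounke predeceased; the 1/5 allotted to Morounke's branch passes to Morounke's issue by representation.
The 1/5 is divided into 3 equal shares of 1/15 among Jide, Chidinma, Yetunde.
Jide is living and takes 1/15.
Chidinma is living and takes 1/15.
Yetunde predeceased; the 1/15 allotted to Yetunde's branch passes to Yetunde's issue by representation.
The 1/15 is divided into 3 equal shares of 1/45 among Lanre, Obafemi, Zainab.
Lanre is living and takes 1/45.
Obafemi is living and takes 1/45.
Zainab is living and takes 1/45.
Ronke predeceased; the 1/5 allotted to Ronke's branch passes to Ronke's issue by representation.
The 1/5 is divided into 2 equal shares of 1/10 among Chukwudi, Gbenga.
Chukwudi predeceased; the 1/10 allotted to Chukwudi's branch passes to Chukwudi's issue by representation.
The 1/10 is divided into 3 equal shares of 1/30 among Adaeze, Segun, Kehinde.
Adaeze is living and takes 1/30.
Segun predeceased; the 1/30 allotted to Segun's branch passes to Segun's issue by representation.
The 1/30 is divided into 3 equal shares of 1/90 among Ifeoma, Ebele, Bankole.
Ifeoma is living and takes 1/90.
Ebele is living and takes 1/90.
Bankole is living and takes 1/90.
Kehinde is living and takes 1/30.
Gbenga is living and takes 1/10.

Abiodun 1/5; Adaeze 1/30; Bankole 1/90; Chidinma 1/15; Ebele 1/90; Folake 2/5; Gbenga 1/10; Ifeoma 1/90; Jide 1/15; Kehinde 1/30; Lanre 1/45; Obafemi 1/45; Zainab 1/45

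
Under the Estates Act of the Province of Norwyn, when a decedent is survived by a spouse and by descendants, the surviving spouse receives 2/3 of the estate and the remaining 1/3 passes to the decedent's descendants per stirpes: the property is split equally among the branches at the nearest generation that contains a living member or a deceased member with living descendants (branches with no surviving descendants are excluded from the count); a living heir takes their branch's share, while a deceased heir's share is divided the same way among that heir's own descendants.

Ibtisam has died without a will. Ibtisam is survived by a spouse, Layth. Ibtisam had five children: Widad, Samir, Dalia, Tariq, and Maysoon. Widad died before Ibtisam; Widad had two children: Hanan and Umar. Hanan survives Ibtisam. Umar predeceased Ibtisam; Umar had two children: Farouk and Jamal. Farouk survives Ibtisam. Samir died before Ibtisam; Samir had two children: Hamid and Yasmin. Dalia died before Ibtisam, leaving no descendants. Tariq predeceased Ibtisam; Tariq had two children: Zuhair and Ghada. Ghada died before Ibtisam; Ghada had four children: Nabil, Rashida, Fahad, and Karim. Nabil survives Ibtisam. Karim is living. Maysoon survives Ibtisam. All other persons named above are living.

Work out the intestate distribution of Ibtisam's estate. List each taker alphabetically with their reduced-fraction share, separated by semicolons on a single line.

Layth, as surviving spouse, takes 2/3.
The remaining 1/3 passes to Ibtisam's descendants per stirpes.
Dalia left no surviving issue, so that branch lapses and is disregarded.
The 1/3 is divided into 4 equal shares of 1/12 among Widad, Samir, Tariq, Maysoon.
Widad predeceased; the 1/12 allotted to Widad's branch passes to Widad's issue by representation.
The 1/12 is divided into 2 equal shares of 1/24 among Hanan, Umar.
Hanan is living and takes 1/24.
Umar predeceased; the 1/24 allotted to Umar's branch passes to Umar's issue by representation.
The 1/24 is divided into 2 equal shares of 1/48 among Farouk, Jamal.
Farouk is living and takes 1/48.
Jamal is living and takes 1/48.
Samir predeceased; the 1/12 allotted to Samir's branch passes to Samir's issue by representation.
The 1/12 is divided into 2 equal shares of 1/24 among Hamid, Yasmin.
Hamid is living and takes 1/24.
Yasmin is living and takes 1/24.
Tariq predeceased; the 1/12 allotted to Tariq's branch passes to Tariq's issue by representation.
The 1/12 is divided into 2 equal shares of 1/24 among Zuhair, Ghada.
Zuhair is living and takes 1/24.
Ghada predeceased; the 1/24 allotted to Ghada's branch passes to Ghada's issue by representation.
The 1/24 is divided into 4 equal shares of 1/96 among Nabil, Rashida, Fahad, Karim.
Nabil is living and takes 1/96.
Rashida is living and takes 1/96.
Fahad is living and takes 1/96.
Karim is living and takes 1/96.
Maysoon is living and takes 1/12.

Fahad 1/96; Farouk 1/48; Hamid 1/24; Hanan 1/24; Jamal 1/48; Karim 1/96; Layth 2/3; Maysoon 1/12; Nabil 1/96; Rashida 1/96; Yasmin 1/24; Zuhair 1/24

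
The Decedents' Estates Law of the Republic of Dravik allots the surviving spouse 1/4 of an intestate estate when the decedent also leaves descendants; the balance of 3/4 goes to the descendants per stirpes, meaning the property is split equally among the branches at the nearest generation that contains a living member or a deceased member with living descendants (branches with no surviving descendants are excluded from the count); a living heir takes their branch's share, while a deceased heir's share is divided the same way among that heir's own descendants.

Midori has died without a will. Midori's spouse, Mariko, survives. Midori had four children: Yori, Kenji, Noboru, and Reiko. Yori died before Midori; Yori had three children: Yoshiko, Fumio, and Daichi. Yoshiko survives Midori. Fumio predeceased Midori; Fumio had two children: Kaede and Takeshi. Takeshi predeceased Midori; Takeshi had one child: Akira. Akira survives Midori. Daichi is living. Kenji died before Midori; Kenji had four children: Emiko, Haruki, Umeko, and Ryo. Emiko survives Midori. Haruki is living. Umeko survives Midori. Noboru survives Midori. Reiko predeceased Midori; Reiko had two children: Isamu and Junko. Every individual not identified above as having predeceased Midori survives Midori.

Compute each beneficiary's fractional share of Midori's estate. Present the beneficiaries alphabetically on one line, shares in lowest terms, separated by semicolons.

Akira 1/32; Daichi 1/16; Emiko 3/64; Haruki 3/64; Isamu 3/32; Junko 3/32; Kaede 1/32; Mariko 1/4; Noboru 3/16; Ryo 3/64; Umeko 3/64; Yoshiko 1/16

Mariko, as surviving spouse, takes 1/4.
The remaining 3/4 passes to Midori's descendants per stirpes.
The 3/4 is divided into 4 equal shares of 3/16 among Yori, Kenji, Noboru, Reiko.
Yori predeceased; the 3/16 allotted to Yori's branch passes to Yori's issue by representation.
The 3/16 is divided into 3 equal shares of 1/16 among Yoshiko, Fumio, Daichi.
Yoshiko is living and takes 1/16.
Fumio predeceased; the 1/16 allotted to Fumio's branch passes to Fumio's issue by representation.
The 1/16 is divided into 2 equal shares of 1/32 among Kaede, Takeshi.
Kaede is living and takes 1/32.
Takeshi predeceased; the 1/32 allotted to Takeshi's branch passes to Takeshi's issue by representation.
Akira is the sole taker at this level and receives the full 1/32.
Daichi is living and takes 1/16.
Kenji predeceased; the 3/16 allotted to Kenji's branch passes to Kenji's issue by representation.
The 3/16 is divided into 4 equal shares of 3/64 among Emiko, Haruki, Umeko, Ryo.
Emiko is living and takes 3/64.
Haruki is living and takes 3/64.
Umeko is living and takes 3/64.
Ryo is living and takes 3/64.
Noboru is living and takes 3/16.
Reiko predeceased; the 3/16 allotted to Reiko's branch passes to Reiko's issue by representation.
The 3/16 is divided into 2 equal shares of 3/32 among Isamu, Junko.
Isamu is living and takes 3/32.
Junko is living and takes 3/32.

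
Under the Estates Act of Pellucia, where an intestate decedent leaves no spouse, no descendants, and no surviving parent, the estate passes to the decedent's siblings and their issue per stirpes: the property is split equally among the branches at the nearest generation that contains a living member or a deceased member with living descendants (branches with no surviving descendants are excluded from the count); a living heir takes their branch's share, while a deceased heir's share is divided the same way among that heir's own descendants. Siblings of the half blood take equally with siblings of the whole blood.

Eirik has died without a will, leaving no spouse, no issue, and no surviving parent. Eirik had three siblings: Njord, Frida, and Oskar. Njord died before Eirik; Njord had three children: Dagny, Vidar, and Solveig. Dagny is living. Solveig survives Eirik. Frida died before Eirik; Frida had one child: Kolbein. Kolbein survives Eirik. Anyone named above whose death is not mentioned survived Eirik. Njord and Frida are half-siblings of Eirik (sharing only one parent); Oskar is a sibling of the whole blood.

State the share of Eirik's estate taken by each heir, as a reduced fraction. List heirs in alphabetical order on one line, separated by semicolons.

No spouse, descendants, or parent survives, so the estate passes to Eirik's siblings per stirpes.
Half-blood and whole-blood siblings take equally under the stated rule.
The estate is divided into 3 equal shares of 1/3 among Njord, Frida, Oskar.
Njord predeceased; the 1/3 allotted to Njord's branch passes to Njord's issue by representation.
The 1/3 is divided into 3 equal shares of 1/9 among Dagny, Vidar, Solveig.
Dagny is living and takes 1/9.
Vidar is living and takes 1/9.
Solveig is living and takes 1/9.
Frida predeceased; the 1/3 allotted to Frida's branch passes to Frida's issue by representation.
Kolbein is the sole taker at this level and receives the full 1/3.
Oskar is living and takes 1/3.

Dagny 1/9; Kolbein 1/3; Oskar 1/3; Solveig 1/9; Vidar 1/9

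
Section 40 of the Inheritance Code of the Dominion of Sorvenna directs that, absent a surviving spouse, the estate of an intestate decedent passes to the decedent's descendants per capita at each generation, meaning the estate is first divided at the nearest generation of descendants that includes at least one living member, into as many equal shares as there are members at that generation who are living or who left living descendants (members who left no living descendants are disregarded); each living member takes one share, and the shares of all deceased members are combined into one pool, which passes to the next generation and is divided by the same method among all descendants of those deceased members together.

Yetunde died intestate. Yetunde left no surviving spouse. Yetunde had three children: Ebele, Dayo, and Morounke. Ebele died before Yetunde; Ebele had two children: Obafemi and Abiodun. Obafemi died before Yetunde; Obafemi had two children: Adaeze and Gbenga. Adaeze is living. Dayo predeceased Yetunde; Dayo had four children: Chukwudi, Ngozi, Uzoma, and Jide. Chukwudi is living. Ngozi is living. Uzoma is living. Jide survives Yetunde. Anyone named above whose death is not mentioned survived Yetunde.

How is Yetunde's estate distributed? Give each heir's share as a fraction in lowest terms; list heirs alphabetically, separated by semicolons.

There is no surviving spouse, so the entire estate passes to Yetunde's descendants per capita at each generation.
At generation 1 (Ebele, Dayo, Morounke) there are 3 shares of (1)/3 = 1/3 each.
Living: Morounke — each takes 1/3.
Deceased: Ebele and Dayo. Their combined 2/3 is pooled and carried to generation 2.
At generation 2 (Obafemi, Abiodun, Chukwudi, Ngozi, Uzoma, Jide) there are 6 shares of (2/3)/6 = 1/9 each.
Living: Abiodun, Chukwudi, Ngozi, Uzoma, and Jide — each takes 1/9.
Deceased: Obafemi. That 1/9 share is carried to generation 3.
At generation 3 (Adaeze, Gbenga) there are 2 shares of (1/9)/2 = 1/18 each.
Living: Adaeze and Gbenga — each takes 1/18.

Abiodun 1/9; Adaeze 1/18; Chukwudi 1/9; Gbenga 1/18; Jide 1/9; Morounke 1/3; Ngozi 1/9; Uzoma 1/9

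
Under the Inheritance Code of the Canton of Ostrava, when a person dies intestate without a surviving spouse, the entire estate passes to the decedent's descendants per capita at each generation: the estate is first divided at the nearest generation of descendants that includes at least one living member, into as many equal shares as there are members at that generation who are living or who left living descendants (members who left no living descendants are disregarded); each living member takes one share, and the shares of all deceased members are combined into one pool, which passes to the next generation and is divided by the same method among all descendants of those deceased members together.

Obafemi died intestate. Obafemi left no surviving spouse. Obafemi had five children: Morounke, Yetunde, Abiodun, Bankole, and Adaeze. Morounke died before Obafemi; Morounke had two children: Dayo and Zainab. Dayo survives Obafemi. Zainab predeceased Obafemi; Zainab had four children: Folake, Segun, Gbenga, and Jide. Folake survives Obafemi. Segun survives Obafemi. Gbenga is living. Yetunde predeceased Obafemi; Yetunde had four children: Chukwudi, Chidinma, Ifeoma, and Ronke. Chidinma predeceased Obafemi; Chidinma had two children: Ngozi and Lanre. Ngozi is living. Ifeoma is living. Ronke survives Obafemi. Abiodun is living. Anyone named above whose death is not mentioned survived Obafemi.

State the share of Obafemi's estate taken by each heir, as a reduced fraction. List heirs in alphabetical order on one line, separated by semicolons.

There is no surviving spouse, so the entire estate passes to Obafemi's descendants per capita at each generation.
At generation 1 (Morounke, Yetunde, Abiodun, Bankole, Adaeze) there are 5 shares of (1)/5 = 1/5 each.
Living: Abiodun, Bankole, and Adaeze — each takes 1/5.
Deceased: Morounke and Yetunde. Their combined 2/5 is pooled and carried to generation 2.
At generation 2 (Dayo, Zainab, Chukwudi, Chidinma, Ifeoma, Ronke) there are 6 shares of (2/5)/6 = 1/15 each.
Living: Dayo, Chukwudi, Ifeoma, and Ronke — each takes 1/15.
Deceased: Zainab and Chidinma. Their combined 2/15 is pooled and carried to generation 3.
At generation 3 (Folake, Segun, Gbenga, Jide, Ngozi, Lanre) there are 6 shares of (2/15)/6 = 1/45 each.
Living: Folake, Segun, Gbenga, Jide, Ngozi, and Lanre — each takes 1/45.

Abiodun 1/5; Adaeze 1/5; Bankole 1/5; Chukwudi 1/15; Dayo 1/15; Folake 1/45; Gbenga 1/45; Ifeoma 1/15; Jide 1/45; Lanre 1/45; Ngozi 1/45; Ronke 1/15; Segun 1/45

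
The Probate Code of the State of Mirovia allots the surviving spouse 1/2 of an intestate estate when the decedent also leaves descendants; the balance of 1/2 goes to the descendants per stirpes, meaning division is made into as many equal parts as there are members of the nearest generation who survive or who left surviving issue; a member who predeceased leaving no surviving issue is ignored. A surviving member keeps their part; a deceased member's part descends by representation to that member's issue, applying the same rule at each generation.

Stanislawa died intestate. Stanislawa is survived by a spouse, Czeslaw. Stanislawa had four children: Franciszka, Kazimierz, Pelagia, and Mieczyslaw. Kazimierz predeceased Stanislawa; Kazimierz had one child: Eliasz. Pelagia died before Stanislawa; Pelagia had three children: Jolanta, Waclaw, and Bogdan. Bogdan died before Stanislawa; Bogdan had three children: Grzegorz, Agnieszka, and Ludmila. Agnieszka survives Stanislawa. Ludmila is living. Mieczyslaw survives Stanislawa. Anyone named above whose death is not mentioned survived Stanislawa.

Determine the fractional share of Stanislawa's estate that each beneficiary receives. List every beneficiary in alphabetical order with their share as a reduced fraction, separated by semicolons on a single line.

Agnieszka 1/72; Czeslaw 1/2; Eliasz 1/8; Franciszka 1/8; Grzegorz 1/72; Jolanta 1/24; Ludmila 1/72; Mieczyslaw 1/8; Waclaw 1/24

Czeslaw, as surviving spouse, takes 1/2.
The remaining 1/2 passes to Stanislawa's descendants per stirpes.
The 1/2 is divided into 4 equal shares of 1/8 among Franciszka, Kazimierz, Pelagia, Mieczyslaw.
Franciszka is living and takes 1/8.
Kazimierz predeceased; the 1/8 allotted to Kazimierz's branch passes to Kazimierz's issue by representation.
Eliasz is the sole taker at this level and receives the full 1/8.
Pelagia predeceased; the 1/8 allotted to Pelagia's branch passes to Pelagia's issue by representation.
The 1/8 is divided into 3 equal shares of 1/24 among Jolanta, Waclaw, Bogdan.
Jolanta is living and takes 1/24.
Waclaw is living and takes 1/24.
Bogdan predeceased; the 1/24 allotted to Bogdan's branch passes to Bogdan's issue by representation.
The 1/24 is divided into 3 equal shares of 1/72 among Grzegorz, Agnieszka, Ludmila.
Grzegorz is living and takes 1/72.
Agnieszka is living and takes 1/72.
Ludmila is living and takes 1/72.
Mieczyslaw is living and takes 1/8.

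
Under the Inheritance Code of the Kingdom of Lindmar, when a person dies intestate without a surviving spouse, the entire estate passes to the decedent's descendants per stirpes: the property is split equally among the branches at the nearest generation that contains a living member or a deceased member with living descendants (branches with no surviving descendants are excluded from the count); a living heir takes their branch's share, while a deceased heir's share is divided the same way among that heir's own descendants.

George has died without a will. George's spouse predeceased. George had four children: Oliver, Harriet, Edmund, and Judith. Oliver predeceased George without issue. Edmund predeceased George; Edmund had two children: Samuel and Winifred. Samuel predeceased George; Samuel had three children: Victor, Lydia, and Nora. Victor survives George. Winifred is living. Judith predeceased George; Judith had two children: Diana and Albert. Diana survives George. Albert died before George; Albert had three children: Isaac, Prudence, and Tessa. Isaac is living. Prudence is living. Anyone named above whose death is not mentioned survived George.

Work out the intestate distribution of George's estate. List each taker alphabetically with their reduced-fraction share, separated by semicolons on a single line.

There is no surviving spouse, so the entire estate passes to George's descendants per stirpes.
Oliver left no surviving issue, so that branch lapses and is disregarded.
The estate is divided into 3 equal shares of 1/3 among Harriet, Edmund, Judith.
Harriet is living and takes 1/3.
Edmund predeceased; the 1/3 allotted to Edmund's branch passes to Edmund's issue by representation.
The 1/3 is divided into 2 equal shares of 1/6 among Samuel, Winifred.
Samuel predeceased; the 1/6 allotted to Samuel's branch passes to Samuel's issue by representation.
The 1/6 is divided into 3 equal shares of 1/18 among Victor, Lydia, Nora.
Victor is living and takes 1/18.
Lydia is living and takes 1/18.
Nora is living and takes 1/18.
Winifred is living and takes 1/6.
Judith predeceased; the 1/3 allotted to Judith's branch passes to Judith's issue by representation.
The 1/3 is divided into 2 equal shares of 1/6 among Diana, Albert.
Diana is living and takes 1/6.
Albert predeceased; the 1/6 allotted to Albert's branch passes to Albert's issue by representation.
The 1/6 is divided into 3 equal shares of 1/18 among Isaac, Prudence, Tessa.
Isaac is living and takes 1/18.
Prudence is living and takes 1/18.
Tessa is living and takes 1/18.

Diana 1/6; Harriet 1/3; Isaac 1/18; Lydia 1/18; Nora 1/18; Prudence 1/18; Tessa 1/18; Victor 1/18; Winifred 1/6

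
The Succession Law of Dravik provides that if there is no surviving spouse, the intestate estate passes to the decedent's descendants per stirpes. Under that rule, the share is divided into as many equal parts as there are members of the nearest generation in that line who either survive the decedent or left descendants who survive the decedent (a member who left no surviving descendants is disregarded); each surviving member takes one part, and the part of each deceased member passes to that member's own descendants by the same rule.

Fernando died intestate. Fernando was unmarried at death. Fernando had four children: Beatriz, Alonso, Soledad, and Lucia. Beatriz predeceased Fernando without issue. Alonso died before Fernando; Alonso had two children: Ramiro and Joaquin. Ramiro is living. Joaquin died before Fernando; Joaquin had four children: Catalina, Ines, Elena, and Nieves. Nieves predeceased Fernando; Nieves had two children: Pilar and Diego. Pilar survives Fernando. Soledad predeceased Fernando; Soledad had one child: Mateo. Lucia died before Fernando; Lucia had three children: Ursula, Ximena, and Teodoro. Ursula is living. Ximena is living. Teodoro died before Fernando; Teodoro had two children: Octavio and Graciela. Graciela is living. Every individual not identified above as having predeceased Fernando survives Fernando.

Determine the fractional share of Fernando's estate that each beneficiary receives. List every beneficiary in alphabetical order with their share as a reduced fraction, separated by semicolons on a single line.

Catalina 1/24; Diego 1/48; Elena 1/24; Graciela 1/18; Ines 1/24; Mateo 1/3; Octavio 1/18; Pilar 1/48; Ramiro 1/6; Ursula 1/9; Ximena 1/9

There is no surviving spouse, so the entire estate passes to Fernando's descendants per stirpes.
Beatriz left no surviving issue, so that branch lapses and is disregarded.
The estate is divided into 3 equal shares of 1/3 among Alonso, Soledad, Lucia.
Alonso predeceased; the 1/3 allotted to Alonso's branch passes to Alonso's issue by representation.
The 1/3 is divided into 2 equal shares of 1/6 among Ramiro, Joaquin.
Ramiro is living and takes 1/6.
Joaquin predeceased; the 1/6 allotted to Joaquin's branch passes to Joaquin's issue by representation.
The 1/6 is divided into 4 equal shares of 1/24 among Catalina, Ines, Elena, Nieves.
Catalina is living and takes 1/24.
Ines is living and takes 1/24.
Elena is living and takes 1/24.
Nieves predeceased; the 1/24 allotted to Nieves's branch passes to Nieves's issue by representation.
The 1/24 is divided into 2 equal shares of 1/48 among Pilar, Diego.
Pilar is living and takes 1/48.
Diego is living and takes 1/48.
Soledad predeceased; the 1/3 allotted to Soledad's branch passes to Soledad's issue by representation.
Mateo is the sole taker at this level and receives the full 1/3.
Lucia predeceased; the 1/3 allotted to Lucia's branch passes to Lucia's issue by representation.
The 1/3 is divided into 3 equal shares of 1/9 among Ursula, Ximena, Teodoro.
Ursula is living and takes 1/9.
Ximena is living and takes 1/9.
Teodoro predeceased; the 1/9 allotted to Teodoro's branch passes to Teodoro's issue by representation.
The 1/9 is divided into 2 equal shares of 1/18 among Octavio, Graciela.
Octavio is living and takes 1/18.
Graciela is living and takes 1/18.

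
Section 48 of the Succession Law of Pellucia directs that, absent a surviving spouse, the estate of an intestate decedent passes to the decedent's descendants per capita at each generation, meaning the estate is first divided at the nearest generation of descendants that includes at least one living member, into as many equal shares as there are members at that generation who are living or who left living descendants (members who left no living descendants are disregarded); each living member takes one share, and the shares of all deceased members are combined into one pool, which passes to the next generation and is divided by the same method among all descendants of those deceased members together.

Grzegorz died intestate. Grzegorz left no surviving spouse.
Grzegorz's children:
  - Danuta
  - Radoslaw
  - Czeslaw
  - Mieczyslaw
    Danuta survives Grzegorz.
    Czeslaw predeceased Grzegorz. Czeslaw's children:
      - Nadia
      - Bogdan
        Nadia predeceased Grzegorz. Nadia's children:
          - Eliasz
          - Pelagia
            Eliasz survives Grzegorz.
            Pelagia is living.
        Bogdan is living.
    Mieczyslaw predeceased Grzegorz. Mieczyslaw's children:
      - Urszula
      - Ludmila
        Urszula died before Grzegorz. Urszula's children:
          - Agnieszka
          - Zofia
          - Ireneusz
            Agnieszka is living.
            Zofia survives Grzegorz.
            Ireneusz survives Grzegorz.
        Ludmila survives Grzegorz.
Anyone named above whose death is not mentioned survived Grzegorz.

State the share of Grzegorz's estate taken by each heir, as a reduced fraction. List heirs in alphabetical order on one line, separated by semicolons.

Agnieszka 1/20; Bogdan 1/8; Danuta 1/4; Eliasz 1/20; Ireneusz 1/20; Ludmila 1/8; Pelagia 1/20; Radoslaw 1/4; Zofia 1/20

There is no surviving spouse, so the entire estate passes to Grzegorz's descendants per capita at each generation.
At generation 1 (Danuta, Radoslaw, Czeslaw, Mieczyslaw) there are 4 shares of (1)/4 = 1/4 each.
Living: Danuta and Radoslaw — each takes 1/4.
Deceased: Czeslaw and Mieczyslaw. Their combined 1/2 is pooled and carried to generation 2.
At generation 2 (Nadia, Bogdan, Urszula, Ludmila) there are 4 shares of (1/2)/4 = 1/8 each.
Living: Bogdan and Ludmila — each takes 1/8.
Deceased: Nadia and Urszula. Their combined 1/4 is pooled and carried to generation 3.
At generation 3 (Eliasz, Pelagia, Agnieszka, Zofia, Ireneusz) there are 5 shares of (1/4)/5 = 1/20 each.
Living: Eliasz, Pelagia, Agnieszka, Zofia, and Ireneusz — each takes 1/20.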